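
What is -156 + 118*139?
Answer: 16246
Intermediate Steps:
-156 + 118*139 = -156 + 16402 = 16246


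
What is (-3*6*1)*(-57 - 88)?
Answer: 2610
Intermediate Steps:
(-3*6*1)*(-57 - 88) = -18*1*(-145) = -18*(-145) = 2610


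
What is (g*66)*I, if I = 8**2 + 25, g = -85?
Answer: -499290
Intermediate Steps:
I = 89 (I = 64 + 25 = 89)
(g*66)*I = -85*66*89 = -5610*89 = -499290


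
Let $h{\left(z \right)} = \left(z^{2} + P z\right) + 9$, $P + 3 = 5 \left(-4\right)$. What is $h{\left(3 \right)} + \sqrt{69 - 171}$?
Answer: $-51 + i \sqrt{102} \approx -51.0 + 10.1 i$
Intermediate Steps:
$P = -23$ ($P = -3 + 5 \left(-4\right) = -3 - 20 = -23$)
$h{\left(z \right)} = 9 + z^{2} - 23 z$ ($h{\left(z \right)} = \left(z^{2} - 23 z\right) + 9 = 9 + z^{2} - 23 z$)
$h{\left(3 \right)} + \sqrt{69 - 171} = \left(9 + 3^{2} - 69\right) + \sqrt{69 - 171} = \left(9 + 9 - 69\right) + \sqrt{-102} = -51 + i \sqrt{102}$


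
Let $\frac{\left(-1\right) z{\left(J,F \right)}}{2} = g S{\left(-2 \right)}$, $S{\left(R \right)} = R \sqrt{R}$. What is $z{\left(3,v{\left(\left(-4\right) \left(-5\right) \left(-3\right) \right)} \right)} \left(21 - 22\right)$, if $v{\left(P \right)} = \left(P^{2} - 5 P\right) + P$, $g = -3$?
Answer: $12 i \sqrt{2} \approx 16.971 i$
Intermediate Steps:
$S{\left(R \right)} = R^{\frac{3}{2}}$
$v{\left(P \right)} = P^{2} - 4 P$
$z{\left(J,F \right)} = - 12 i \sqrt{2}$ ($z{\left(J,F \right)} = - 2 \left(- 3 \left(-2\right)^{\frac{3}{2}}\right) = - 2 \left(- 3 \left(- 2 i \sqrt{2}\right)\right) = - 2 \cdot 6 i \sqrt{2} = - 12 i \sqrt{2}$)
$z{\left(3,v{\left(\left(-4\right) \left(-5\right) \left(-3\right) \right)} \right)} \left(21 - 22\right) = - 12 i \sqrt{2} \left(21 - 22\right) = - 12 i \sqrt{2} \left(-1\right) = 12 i \sqrt{2}$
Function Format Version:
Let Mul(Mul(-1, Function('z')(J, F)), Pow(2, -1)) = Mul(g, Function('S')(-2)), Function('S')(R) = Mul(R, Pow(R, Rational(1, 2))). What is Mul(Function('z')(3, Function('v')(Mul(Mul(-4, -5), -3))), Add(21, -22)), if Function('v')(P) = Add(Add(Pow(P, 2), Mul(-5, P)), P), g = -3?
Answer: Mul(12, I, Pow(2, Rational(1, 2))) ≈ Mul(16.971, I)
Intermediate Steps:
Function('S')(R) = Pow(R, Rational(3, 2))
Function('v')(P) = Add(Pow(P, 2), Mul(-4, P))
Function('z')(J, F) = Mul(-12, I, Pow(2, Rational(1, 2))) (Function('z')(J, F) = Mul(-2, Mul(-3, Pow(-2, Rational(3, 2)))) = Mul(-2, Mul(-3, Mul(-2, I, Pow(2, Rational(1, 2))))) = Mul(-2, Mul(6, I, Pow(2, Rational(1, 2)))) = Mul(-12, I, Pow(2, Rational(1, 2))))
Mul(Function('z')(3, Function('v')(Mul(Mul(-4, -5), -3))), Add(21, -22)) = Mul(Mul(-12, I, Pow(2, Rational(1, 2))), Add(21, -22)) = Mul(Mul(-12, I, Pow(2, Rational(1, 2))), -1) = Mul(12, I, Pow(2, Rational(1, 2)))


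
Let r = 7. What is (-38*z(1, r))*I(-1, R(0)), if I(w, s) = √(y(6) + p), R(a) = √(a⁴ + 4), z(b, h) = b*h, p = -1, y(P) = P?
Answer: -266*√5 ≈ -594.79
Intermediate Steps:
R(a) = √(4 + a⁴)
I(w, s) = √5 (I(w, s) = √(6 - 1) = √5)
(-38*z(1, r))*I(-1, R(0)) = (-38*7)*√5 = -266*√5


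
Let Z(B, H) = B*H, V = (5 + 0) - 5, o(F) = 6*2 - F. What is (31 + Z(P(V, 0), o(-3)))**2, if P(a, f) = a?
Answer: 961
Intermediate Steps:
o(F) = 12 - F
V = 0 (V = 5 - 5 = 0)
(31 + Z(P(V, 0), o(-3)))**2 = (31 + 0*(12 - 1*(-3)))**2 = (31 + 0*(12 + 3))**2 = (31 + 0*15)**2 = (31 + 0)**2 = 31**2 = 961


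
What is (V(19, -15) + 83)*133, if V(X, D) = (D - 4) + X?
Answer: 11039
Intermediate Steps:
V(X, D) = -4 + D + X (V(X, D) = (-4 + D) + X = -4 + D + X)
(V(19, -15) + 83)*133 = ((-4 - 15 + 19) + 83)*133 = (0 + 83)*133 = 83*133 = 11039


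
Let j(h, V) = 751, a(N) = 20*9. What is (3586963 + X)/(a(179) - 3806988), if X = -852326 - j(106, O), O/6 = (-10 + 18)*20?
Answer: -1366943/1903404 ≈ -0.71816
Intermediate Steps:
a(N) = 180
O = 960 (O = 6*((-10 + 18)*20) = 6*(8*20) = 6*160 = 960)
X = -853077 (X = -852326 - 1*751 = -852326 - 751 = -853077)
(3586963 + X)/(a(179) - 3806988) = (3586963 - 853077)/(180 - 3806988) = 2733886/(-3806808) = 2733886*(-1/3806808) = -1366943/1903404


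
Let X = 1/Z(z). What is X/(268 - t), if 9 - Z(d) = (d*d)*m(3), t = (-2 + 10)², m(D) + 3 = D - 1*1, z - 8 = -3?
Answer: 1/6936 ≈ 0.00014418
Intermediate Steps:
z = 5 (z = 8 - 3 = 5)
m(D) = -4 + D (m(D) = -3 + (D - 1*1) = -3 + (D - 1) = -3 + (-1 + D) = -4 + D)
t = 64 (t = 8² = 64)
Z(d) = 9 + d² (Z(d) = 9 - d*d*(-4 + 3) = 9 - d²*(-1) = 9 - (-1)*d² = 9 + d²)
X = 1/34 (X = 1/(9 + 5²) = 1/(9 + 25) = 1/34 ≈ 0.029412)
X/(268 - t) = 1/(34*(268 - 1*64)) = 1/(34*(268 - 64)) = (1/34)/204 = (1/34)*(1/204) = 1/6936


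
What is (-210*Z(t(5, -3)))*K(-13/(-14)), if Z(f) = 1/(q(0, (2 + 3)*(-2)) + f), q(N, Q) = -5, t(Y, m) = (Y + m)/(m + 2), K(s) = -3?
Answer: -90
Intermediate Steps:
t(Y, m) = (Y + m)/(2 + m)
Z(f) = 1/(-5 + f)
(-210*Z(t(5, -3)))*K(-13/(-14)) = -210/(-5 + (5 - 3)/(2 - 3))*(-3) = -210/(-5 + 2/(-1))*(-3) = -210/(-5 - 1*2)*(-3) = -210/(-5 - 2)*(-3) = -210/(-7)*(-3) = -210*(-⅐)*(-3) = 30*(-3) = -90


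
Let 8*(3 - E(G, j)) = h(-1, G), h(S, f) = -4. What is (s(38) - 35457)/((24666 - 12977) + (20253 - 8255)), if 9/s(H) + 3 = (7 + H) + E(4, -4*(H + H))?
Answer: -3226569/2155517 ≈ -1.4969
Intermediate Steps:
E(G, j) = 7/2 (E(G, j) = 3 - ⅛*(-4) = 3 + ½ = 7/2)
s(H) = 9/(15/2 + H) (s(H) = 9/(-3 + ((7 + H) + 7/2)) = 9/(-3 + (21/2 + H)) = 9/(15/2 + H))
(s(38) - 35457)/((24666 - 12977) + (20253 - 8255)) = (18/(15 + 2*38) - 35457)/((24666 - 12977) + (20253 - 8255)) = (18/(15 + 76) - 35457)/(11689 + 11998) = (18/91 - 35457)/23687 = (18*(1/91) - 35457)*(1/23687) = (18/91 - 35457)*(1/23687) = -3226569/91*1/23687 = -3226569/2155517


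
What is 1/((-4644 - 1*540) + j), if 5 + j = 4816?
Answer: -1/373 ≈ -0.0026810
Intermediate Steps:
j = 4811 (j = -5 + 4816 = 4811)
1/((-4644 - 1*540) + j) = 1/((-4644 - 1*540) + 4811) = 1/((-4644 - 540) + 4811) = 1/(-5184 + 4811) = 1/(-373) = -1/373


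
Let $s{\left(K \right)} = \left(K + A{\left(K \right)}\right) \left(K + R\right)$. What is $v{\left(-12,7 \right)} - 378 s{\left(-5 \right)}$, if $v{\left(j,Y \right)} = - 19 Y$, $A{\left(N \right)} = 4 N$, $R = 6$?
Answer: $9317$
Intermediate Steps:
$s{\left(K \right)} = 5 K \left(6 + K\right)$ ($s{\left(K \right)} = \left(K + 4 K\right) \left(K + 6\right) = 5 K \left(6 + K\right)$)
$v{\left(-12,7 \right)} - 378 s{\left(-5 \right)} = \left(-19\right) 7 - 378 \cdot 5 \left(-5\right) \left(6 - 5\right) = -133 - 378 \cdot 5 \left(-5\right) 1 = -133 - -9450 = -133 + 9450 = 9317$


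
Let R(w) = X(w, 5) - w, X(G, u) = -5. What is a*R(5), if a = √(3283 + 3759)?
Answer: -10*√7042 ≈ -839.17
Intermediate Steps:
R(w) = -5 - w
a = √7042 ≈ 83.917
a*R(5) = √7042*(-5 - 1*5) = √7042*(-5 - 5) = √7042*(-10) = -10*√7042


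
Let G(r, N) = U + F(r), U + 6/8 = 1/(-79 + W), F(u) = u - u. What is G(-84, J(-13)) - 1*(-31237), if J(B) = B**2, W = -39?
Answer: 7371753/236 ≈ 31236.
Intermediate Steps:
F(u) = 0
U = -179/236 (U = -3/4 + 1/(-79 - 39) = -3/4 + 1/(-118) = -3/4 - 1/118 = -179/236 ≈ -0.75847)
G(r, N) = -179/236 (G(r, N) = -179/236 + 0 = -179/236)
G(-84, J(-13)) - 1*(-31237) = -179/236 - 1*(-31237) = -179/236 + 31237 = 7371753/236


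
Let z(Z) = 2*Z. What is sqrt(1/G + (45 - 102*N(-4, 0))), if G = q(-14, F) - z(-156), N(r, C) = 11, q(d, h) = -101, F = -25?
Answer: I*sqrt(47948906)/211 ≈ 32.818*I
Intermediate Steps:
G = 211 (G = -101 - 2*(-156) = -101 - 1*(-312) = -101 + 312 = 211)
sqrt(1/G + (45 - 102*N(-4, 0))) = sqrt(1/211 + (45 - 102*11)) = sqrt(1/211 + (45 - 1122)) = sqrt(1/211 - 1077) = sqrt(-227246/211) = I*sqrt(47948906)/211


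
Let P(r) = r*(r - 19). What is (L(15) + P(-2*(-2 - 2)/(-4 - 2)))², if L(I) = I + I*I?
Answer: 5779216/81 ≈ 71348.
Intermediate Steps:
L(I) = I + I²
P(r) = r*(-19 + r)
(L(15) + P(-2*(-2 - 2)/(-4 - 2)))² = (15*(1 + 15) + (-2*(-2 - 2)/(-4 - 2))*(-19 - 2*(-2 - 2)/(-4 - 2)))² = (15*16 + (-(-8)/(-6))*(-19 - (-8)/(-6)))² = (240 + (-(-8)*(-1)/6)*(-19 - (-8)*(-1)/6))² = (240 + (-2*⅔)*(-19 - 2*⅔))² = (240 - 4*(-19 - 4/3)/3)² = (240 - 4/3*(-61/3))² = (240 + 244/9)² = (2404/9)² = 5779216/81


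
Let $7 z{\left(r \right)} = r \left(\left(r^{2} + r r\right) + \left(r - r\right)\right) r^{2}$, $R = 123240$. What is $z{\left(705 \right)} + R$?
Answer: $\frac{348317730243930}{7} \approx 4.976 \cdot 10^{13}$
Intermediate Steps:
$z{\left(r \right)} = \frac{2 r^{5}}{7}$ ($z{\left(r \right)} = \frac{r \left(\left(r^{2} + r r\right) + \left(r - r\right)\right) r^{2}}{7} = \frac{r \left(\left(r^{2} + r^{2}\right) + 0\right) r^{2}}{7} = \frac{r \left(2 r^{2} + 0\right) r^{2}}{7} = \frac{r 2 r^{2} r^{2}}{7} = \frac{r 2 r^{4}}{7} = \frac{2 r^{5}}{7}$)
$z{\left(705 \right)} + R = \frac{2 \cdot 705^{5}}{7} + 123240 = \frac{2}{7} \cdot 174158864690625 + 123240 = \frac{348317729381250}{7} + 123240 = \frac{348317730243930}{7}$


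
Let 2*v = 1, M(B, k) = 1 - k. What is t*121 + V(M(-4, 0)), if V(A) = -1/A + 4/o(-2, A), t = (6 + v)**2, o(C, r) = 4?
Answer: 20449/4 ≈ 5112.3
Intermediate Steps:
v = 1/2 (v = (1/2)*1 = 1/2 ≈ 0.50000)
t = 169/4 (t = (6 + 1/2)**2 = (13/2)**2 = 169/4 ≈ 42.250)
V(A) = 1 - 1/A (V(A) = -1/A + 4/4 = -1/A + 4*(1/4) = -1/A + 1 = 1 - 1/A)
t*121 + V(M(-4, 0)) = (169/4)*121 + (-1 + (1 - 1*0))/(1 - 1*0) = 20449/4 + (-1 + (1 + 0))/(1 + 0) = 20449/4 + (-1 + 1)/1 = 20449/4 + 1*0 = 20449/4 + 0 = 20449/4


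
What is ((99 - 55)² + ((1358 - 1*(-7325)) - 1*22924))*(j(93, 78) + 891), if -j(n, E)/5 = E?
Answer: -6164805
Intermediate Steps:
j(n, E) = -5*E
((99 - 55)² + ((1358 - 1*(-7325)) - 1*22924))*(j(93, 78) + 891) = ((99 - 55)² + ((1358 - 1*(-7325)) - 1*22924))*(-5*78 + 891) = (44² + ((1358 + 7325) - 22924))*(-390 + 891) = (1936 + (8683 - 22924))*501 = (1936 - 14241)*501 = -12305*501 = -6164805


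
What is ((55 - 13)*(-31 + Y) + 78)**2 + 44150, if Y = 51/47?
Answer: 3165136346/2209 ≈ 1.4328e+6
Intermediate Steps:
Y = 51/47 (Y = 51*(1/47) = 51/47 ≈ 1.0851)
((55 - 13)*(-31 + Y) + 78)**2 + 44150 = ((55 - 13)*(-31 + 51/47) + 78)**2 + 44150 = (42*(-1406/47) + 78)**2 + 44150 = (-59052/47 + 78)**2 + 44150 = (-55386/47)**2 + 44150 = 3067608996/2209 + 44150 = 3165136346/2209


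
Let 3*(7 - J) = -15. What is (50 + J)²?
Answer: 3844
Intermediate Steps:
J = 12 (J = 7 - ⅓*(-15) = 7 + 5 = 12)
(50 + J)² = (50 + 12)² = 62² = 3844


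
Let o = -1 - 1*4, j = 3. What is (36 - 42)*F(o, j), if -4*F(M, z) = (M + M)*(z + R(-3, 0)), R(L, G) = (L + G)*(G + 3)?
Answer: 90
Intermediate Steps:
R(L, G) = (3 + G)*(G + L) (R(L, G) = (G + L)*(3 + G) = (3 + G)*(G + L))
o = -5 (o = -1 - 4 = -5)
F(M, z) = -M*(-9 + z)/2 (F(M, z) = -(M + M)*(z + (0**2 + 3*0 + 3*(-3) + 0*(-3)))/4 = -2*M*(z + (0 + 0 - 9 + 0))/4 = -2*M*(z - 9)/4 = -2*M*(-9 + z)/4 = -M*(-9 + z)/2)
(36 - 42)*F(o, j) = (36 - 42)*((1/2)*(-5)*(9 - 1*3)) = -3*(-5)*(9 - 3) = -3*(-5)*6 = -6*(-15) = 90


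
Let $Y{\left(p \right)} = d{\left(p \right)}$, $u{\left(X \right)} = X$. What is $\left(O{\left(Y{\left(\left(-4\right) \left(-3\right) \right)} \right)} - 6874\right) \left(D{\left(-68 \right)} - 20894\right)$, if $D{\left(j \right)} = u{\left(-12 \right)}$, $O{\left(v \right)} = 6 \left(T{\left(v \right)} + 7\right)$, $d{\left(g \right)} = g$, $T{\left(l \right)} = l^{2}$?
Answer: $124767008$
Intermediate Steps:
$Y{\left(p \right)} = p$
$O{\left(v \right)} = 42 + 6 v^{2}$ ($O{\left(v \right)} = 6 \left(v^{2} + 7\right) = 6 \left(7 + v^{2}\right) = 42 + 6 v^{2}$)
$D{\left(j \right)} = -12$
$\left(O{\left(Y{\left(\left(-4\right) \left(-3\right) \right)} \right)} - 6874\right) \left(D{\left(-68 \right)} - 20894\right) = \left(\left(42 + 6 \left(\left(-4\right) \left(-3\right)\right)^{2}\right) - 6874\right) \left(-12 - 20894\right) = \left(\left(42 + 6 \cdot 12^{2}\right) - 6874\right) \left(-20906\right) = \left(\left(42 + 6 \cdot 144\right) - 6874\right) \left(-20906\right) = \left(\left(42 + 864\right) - 6874\right) \left(-20906\right) = \left(906 - 6874\right) \left(-20906\right) = \left(-5968\right) \left(-20906\right) = 124767008$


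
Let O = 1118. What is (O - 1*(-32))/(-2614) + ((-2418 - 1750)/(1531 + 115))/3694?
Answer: -875408469/1986745867 ≈ -0.44062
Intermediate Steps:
(O - 1*(-32))/(-2614) + ((-2418 - 1750)/(1531 + 115))/3694 = (1118 - 1*(-32))/(-2614) + ((-2418 - 1750)/(1531 + 115))/3694 = (1118 + 32)*(-1/2614) - 4168/1646*(1/3694) = 1150*(-1/2614) - 4168*1/1646*(1/3694) = -575/1307 - 2084/823*1/3694 = -575/1307 - 1042/1520081 = -875408469/1986745867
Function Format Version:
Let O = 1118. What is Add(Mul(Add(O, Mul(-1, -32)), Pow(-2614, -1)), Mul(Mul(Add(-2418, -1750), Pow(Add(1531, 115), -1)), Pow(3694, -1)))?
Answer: Rational(-875408469, 1986745867) ≈ -0.44062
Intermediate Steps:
Add(Mul(Add(O, Mul(-1, -32)), Pow(-2614, -1)), Mul(Mul(Add(-2418, -1750), Pow(Add(1531, 115), -1)), Pow(3694, -1))) = Add(Mul(Add(1118, Mul(-1, -32)), Pow(-2614, -1)), Mul(Mul(Add(-2418, -1750), Pow(Add(1531, 115), -1)), Pow(3694, -1))) = Add(Mul(Add(1118, 32), Rational(-1, 2614)), Mul(Mul(-4168, Pow(1646, -1)), Rational(1, 3694))) = Add(Mul(1150, Rational(-1, 2614)), Mul(Mul(-4168, Rational(1, 1646)), Rational(1, 3694))) = Add(Rational(-575, 1307), Mul(Rational(-2084, 823), Rational(1, 3694))) = Add(Rational(-575, 1307), Rational(-1042, 1520081)) = Rational(-875408469, 1986745867)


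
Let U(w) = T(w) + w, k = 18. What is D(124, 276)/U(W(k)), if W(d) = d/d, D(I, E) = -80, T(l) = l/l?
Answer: -40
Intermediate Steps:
T(l) = 1
W(d) = 1
U(w) = 1 + w
D(124, 276)/U(W(k)) = -80/(1 + 1) = -80/2 = -80*1/2 = -40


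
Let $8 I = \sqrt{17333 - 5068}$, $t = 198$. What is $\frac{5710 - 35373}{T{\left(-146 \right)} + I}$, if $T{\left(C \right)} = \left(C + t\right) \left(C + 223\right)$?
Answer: $- \frac{691029248}{93276069} + \frac{237304 \sqrt{12265}}{1026036759} \approx -7.3828$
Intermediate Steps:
$I = \frac{\sqrt{12265}}{8}$ ($I = \frac{\sqrt{17333 - 5068}}{8} = \frac{\sqrt{12265}}{8} \approx 13.843$)
$T{\left(C \right)} = \left(198 + C\right) \left(223 + C\right)$ ($T{\left(C \right)} = \left(C + 198\right) \left(C + 223\right) = \left(198 + C\right) \left(223 + C\right)$)
$\frac{5710 - 35373}{T{\left(-146 \right)} + I} = \frac{5710 - 35373}{\left(44154 + \left(-146\right)^{2} + 421 \left(-146\right)\right) + \frac{\sqrt{12265}}{8}} = - \frac{29663}{\left(44154 + 21316 - 61466\right) + \frac{\sqrt{12265}}{8}} = - \frac{29663}{4004 + \frac{\sqrt{12265}}{8}}$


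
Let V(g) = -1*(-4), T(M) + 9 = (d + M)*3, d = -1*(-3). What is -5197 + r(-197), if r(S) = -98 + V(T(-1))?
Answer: -5291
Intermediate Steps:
d = 3
T(M) = 3*M (T(M) = -9 + (3 + M)*3 = -9 + (9 + 3*M) = 3*M)
V(g) = 4
r(S) = -94 (r(S) = -98 + 4 = -94)
-5197 + r(-197) = -5197 - 94 = -5291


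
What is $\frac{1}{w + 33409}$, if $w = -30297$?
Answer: $\frac{1}{3112} \approx 0.00032134$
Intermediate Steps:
$\frac{1}{w + 33409} = \frac{1}{-30297 + 33409} = \frac{1}{3112}$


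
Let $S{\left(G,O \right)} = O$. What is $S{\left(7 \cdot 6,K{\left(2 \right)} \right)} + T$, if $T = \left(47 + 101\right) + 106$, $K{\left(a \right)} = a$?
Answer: $256$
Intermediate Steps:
$T = 254$ ($T = 148 + 106 = 254$)
$S{\left(7 \cdot 6,K{\left(2 \right)} \right)} + T = 2 + 254 = 256$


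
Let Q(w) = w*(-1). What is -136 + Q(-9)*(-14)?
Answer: -262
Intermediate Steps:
Q(w) = -w
-136 + Q(-9)*(-14) = -136 - 1*(-9)*(-14) = -136 + 9*(-14) = -136 - 126 = -262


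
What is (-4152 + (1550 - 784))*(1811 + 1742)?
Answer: -12030458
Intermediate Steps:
(-4152 + (1550 - 784))*(1811 + 1742) = (-4152 + 766)*3553 = -3386*3553 = -12030458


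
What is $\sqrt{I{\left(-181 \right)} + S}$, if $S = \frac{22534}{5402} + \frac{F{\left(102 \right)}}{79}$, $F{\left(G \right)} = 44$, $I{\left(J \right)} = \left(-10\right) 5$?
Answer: $\frac{i \sqrt{2061243913927}}{213379} \approx 6.7284 i$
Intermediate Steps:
$I{\left(J \right)} = -50$
$S = \frac{1008937}{213379}$ ($S = \frac{22534}{5402} + \frac{44}{79} = 22534 \cdot \frac{1}{5402} + 44 \cdot \frac{1}{79} = \frac{11267}{2701} + \frac{44}{79} = \frac{1008937}{213379} \approx 4.7284$)
$\sqrt{I{\left(-181 \right)} + S} = \sqrt{-50 + \frac{1008937}{213379}} = \sqrt{- \frac{9660013}{213379}} = \frac{i \sqrt{2061243913927}}{213379}$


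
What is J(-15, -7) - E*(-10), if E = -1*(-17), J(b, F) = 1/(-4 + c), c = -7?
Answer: 1869/11 ≈ 169.91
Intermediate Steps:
J(b, F) = -1/11 (J(b, F) = 1/(-4 - 7) = 1/(-11) = -1/11)
E = 17
J(-15, -7) - E*(-10) = -1/11 - 17*(-10) = -1/11 - 1*(-170) = -1/11 + 170 = 1869/11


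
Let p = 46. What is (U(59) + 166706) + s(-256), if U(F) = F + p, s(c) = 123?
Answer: 166934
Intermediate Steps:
U(F) = 46 + F (U(F) = F + 46 = 46 + F)
(U(59) + 166706) + s(-256) = ((46 + 59) + 166706) + 123 = (105 + 166706) + 123 = 166811 + 123 = 166934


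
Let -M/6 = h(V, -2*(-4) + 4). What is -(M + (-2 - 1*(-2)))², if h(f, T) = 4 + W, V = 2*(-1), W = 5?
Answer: -2916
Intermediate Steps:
V = -2
h(f, T) = 9 (h(f, T) = 4 + 5 = 9)
M = -54 (M = -6*9 = -54)
-(M + (-2 - 1*(-2)))² = -(-54 + (-2 - 1*(-2)))² = -(-54 + (-2 + 2))² = -(-54 + 0)² = -1*(-54)² = -1*2916 = -2916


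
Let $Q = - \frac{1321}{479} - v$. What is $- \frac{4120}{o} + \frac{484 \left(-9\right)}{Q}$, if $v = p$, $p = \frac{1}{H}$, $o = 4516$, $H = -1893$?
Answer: $\frac{2228368827004}{1411348223} \approx 1578.9$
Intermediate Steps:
$p = - \frac{1}{1893}$ ($p = \frac{1}{-1893} = - \frac{1}{1893} \approx -0.00052826$)
$v = - \frac{1}{1893} \approx -0.00052826$
$Q = - \frac{2500174}{906747}$ ($Q = - \frac{1321}{479} - - \frac{1}{1893} = \left(-1321\right) \frac{1}{479} + \frac{1}{1893} = - \frac{1321}{479} + \frac{1}{1893} = - \frac{2500174}{906747} \approx -2.7573$)
$- \frac{4120}{o} + \frac{484 \left(-9\right)}{Q} = - \frac{4120}{4516} + \frac{484 \left(-9\right)}{- \frac{2500174}{906747}} = \left(-4120\right) \frac{1}{4516} - - \frac{1974894966}{1250087} = - \frac{1030}{1129} + \frac{1974894966}{1250087} = \frac{2228368827004}{1411348223}$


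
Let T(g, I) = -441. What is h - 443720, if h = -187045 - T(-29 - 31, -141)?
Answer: -630324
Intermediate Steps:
h = -186604 (h = -187045 - 1*(-441) = -187045 + 441 = -186604)
h - 443720 = -186604 - 443720 = -630324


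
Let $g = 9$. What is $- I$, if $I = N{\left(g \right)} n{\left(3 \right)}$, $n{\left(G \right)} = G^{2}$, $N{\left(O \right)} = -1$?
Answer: $9$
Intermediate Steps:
$I = -9$ ($I = - 3^{2} = \left(-1\right) 9 = -9$)
$- I = \left(-1\right) \left(-9\right) = 9$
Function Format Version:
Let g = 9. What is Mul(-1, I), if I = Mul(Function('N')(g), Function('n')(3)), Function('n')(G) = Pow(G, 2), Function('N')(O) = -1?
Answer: 9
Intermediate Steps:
I = -9 (I = Mul(-1, Pow(3, 2)) = Mul(-1, 9) = -9)
Mul(-1, I) = Mul(-1, -9) = 9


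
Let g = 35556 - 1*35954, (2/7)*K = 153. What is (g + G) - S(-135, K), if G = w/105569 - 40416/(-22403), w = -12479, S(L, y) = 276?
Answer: -1590064885251/2365062307 ≈ -672.31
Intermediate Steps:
K = 1071/2 (K = (7/2)*153 = 1071/2 ≈ 535.50)
g = -398 (g = 35556 - 35954 = -398)
G = 3987109667/2365062307 (G = -12479/105569 - 40416/(-22403) = -12479*1/105569 - 40416*(-1/22403) = -12479/105569 + 40416/22403 = 3987109667/2365062307 ≈ 1.6858)
(g + G) - S(-135, K) = (-398 + 3987109667/2365062307) - 1*276 = -937307688519/2365062307 - 276 = -1590064885251/2365062307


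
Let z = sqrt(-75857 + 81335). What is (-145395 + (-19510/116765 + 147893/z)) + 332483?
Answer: 4369062162/23353 + 147893*sqrt(5478)/5478 ≈ 1.8909e+5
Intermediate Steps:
z = sqrt(5478) ≈ 74.014
(-145395 + (-19510/116765 + 147893/z)) + 332483 = (-145395 + (-19510/116765 + 147893/(sqrt(5478)))) + 332483 = (-145395 + (-19510*1/116765 + 147893*(sqrt(5478)/5478))) + 332483 = (-145395 + (-3902/23353 + 147893*sqrt(5478)/5478)) + 332483 = (-3395413337/23353 + 147893*sqrt(5478)/5478) + 332483 = 4369062162/23353 + 147893*sqrt(5478)/5478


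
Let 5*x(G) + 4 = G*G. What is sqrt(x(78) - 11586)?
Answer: I*sqrt(10370) ≈ 101.83*I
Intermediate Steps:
x(G) = -4/5 + G**2/5 (x(G) = -4/5 + (G*G)/5 = -4/5 + G**2/5)
sqrt(x(78) - 11586) = sqrt((-4/5 + (1/5)*78**2) - 11586) = sqrt((-4/5 + (1/5)*6084) - 11586) = sqrt((-4/5 + 6084/5) - 11586) = sqrt(1216 - 11586) = sqrt(-10370) = I*sqrt(10370)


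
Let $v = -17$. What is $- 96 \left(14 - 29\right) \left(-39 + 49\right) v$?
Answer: $-244800$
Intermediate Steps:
$- 96 \left(14 - 29\right) \left(-39 + 49\right) v = - 96 \left(14 - 29\right) \left(-39 + 49\right) \left(-17\right) = - 96 \left(\left(-15\right) 10\right) \left(-17\right) = \left(-96\right) \left(-150\right) \left(-17\right) = 14400 \left(-17\right) = -244800$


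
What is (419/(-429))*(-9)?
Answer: 1257/143 ≈ 8.7902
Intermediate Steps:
(419/(-429))*(-9) = (419*(-1/429))*(-9) = -419/429*(-9) = 1257/143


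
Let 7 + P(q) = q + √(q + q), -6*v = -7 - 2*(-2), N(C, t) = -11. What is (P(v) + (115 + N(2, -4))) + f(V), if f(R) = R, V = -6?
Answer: 185/2 ≈ 92.500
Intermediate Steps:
v = ½ (v = -(-7 - 2*(-2))/6 = -(-7 + 4)/6 = -⅙*(-3) = ½ ≈ 0.50000)
P(q) = -7 + q + √2*√q (P(q) = -7 + (q + √(q + q)) = -7 + (q + √(2*q)) = -7 + (q + √2*√q) = -7 + q + √2*√q)
(P(v) + (115 + N(2, -4))) + f(V) = ((-7 + ½ + √2*√(½)) + (115 - 11)) - 6 = ((-7 + ½ + √2*(√2/2)) + 104) - 6 = ((-7 + ½ + 1) + 104) - 6 = (-11/2 + 104) - 6 = 197/2 - 6 = 185/2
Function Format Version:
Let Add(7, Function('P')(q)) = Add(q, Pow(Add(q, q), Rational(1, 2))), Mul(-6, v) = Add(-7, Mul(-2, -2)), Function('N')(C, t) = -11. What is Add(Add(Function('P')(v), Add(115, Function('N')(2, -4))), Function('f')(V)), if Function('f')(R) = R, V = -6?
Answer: Rational(185, 2) ≈ 92.500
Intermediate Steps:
v = Rational(1, 2) (v = Mul(Rational(-1, 6), Add(-7, Mul(-2, -2))) = Mul(Rational(-1, 6), Add(-7, 4)) = Mul(Rational(-1, 6), -3) = Rational(1, 2) ≈ 0.50000)
Function('P')(q) = Add(-7, q, Mul(Pow(2, Rational(1, 2)), Pow(q, Rational(1, 2)))) (Function('P')(q) = Add(-7, Add(q, Pow(Add(q, q), Rational(1, 2)))) = Add(-7, Add(q, Pow(Mul(2, q), Rational(1, 2)))) = Add(-7, Add(q, Mul(Pow(2, Rational(1, 2)), Pow(q, Rational(1, 2))))) = Add(-7, q, Mul(Pow(2, Rational(1, 2)), Pow(q, Rational(1, 2)))))
Add(Add(Function('P')(v), Add(115, Function('N')(2, -4))), Function('f')(V)) = Add(Add(Add(-7, Rational(1, 2), Mul(Pow(2, Rational(1, 2)), Pow(Rational(1, 2), Rational(1, 2)))), Add(115, -11)), -6) = Add(Add(Add(-7, Rational(1, 2), Mul(Pow(2, Rational(1, 2)), Mul(Rational(1, 2), Pow(2, Rational(1, 2))))), 104), -6) = Add(Add(Add(-7, Rational(1, 2), 1), 104), -6) = Add(Add(Rational(-11, 2), 104), -6) = Add(Rational(197, 2), -6) = Rational(185, 2)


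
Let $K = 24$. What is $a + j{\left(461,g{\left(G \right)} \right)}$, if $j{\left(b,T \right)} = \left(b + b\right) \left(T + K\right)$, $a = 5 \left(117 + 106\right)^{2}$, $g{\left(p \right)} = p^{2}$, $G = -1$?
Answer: $271695$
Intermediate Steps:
$a = 248645$ ($a = 5 \cdot 223^{2} = 5 \cdot 49729 = 248645$)
$j{\left(b,T \right)} = 2 b \left(24 + T\right)$ ($j{\left(b,T \right)} = \left(b + b\right) \left(T + 24\right) = 2 b \left(24 + T\right)$)
$a + j{\left(461,g{\left(G \right)} \right)} = 248645 + 2 \cdot 461 \left(24 + \left(-1\right)^{2}\right) = 248645 + 2 \cdot 461 \left(24 + 1\right) = 248645 + 2 \cdot 461 \cdot 25 = 248645 + 23050 = 271695$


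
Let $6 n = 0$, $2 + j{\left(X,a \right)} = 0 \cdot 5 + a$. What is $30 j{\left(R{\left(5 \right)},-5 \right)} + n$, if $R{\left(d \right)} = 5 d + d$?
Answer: $-210$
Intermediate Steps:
$R{\left(d \right)} = 6 d$
$j{\left(X,a \right)} = -2 + a$ ($j{\left(X,a \right)} = -2 + \left(0 \cdot 5 + a\right) = -2 + \left(0 + a\right) = -2 + a$)
$n = 0$ ($n = \frac{1}{6} \cdot 0 = 0$)
$30 j{\left(R{\left(5 \right)},-5 \right)} + n = 30 \left(-2 - 5\right) + 0 = 30 \left(-7\right) + 0 = -210 + 0 = -210$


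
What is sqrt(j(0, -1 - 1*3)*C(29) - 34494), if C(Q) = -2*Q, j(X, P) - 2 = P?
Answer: I*sqrt(34378) ≈ 185.41*I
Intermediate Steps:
j(X, P) = 2 + P
sqrt(j(0, -1 - 1*3)*C(29) - 34494) = sqrt((2 + (-1 - 1*3))*(-2*29) - 34494) = sqrt((2 + (-1 - 3))*(-58) - 34494) = sqrt((2 - 4)*(-58) - 34494) = sqrt(-2*(-58) - 34494) = sqrt(116 - 34494) = sqrt(-34378) = I*sqrt(34378)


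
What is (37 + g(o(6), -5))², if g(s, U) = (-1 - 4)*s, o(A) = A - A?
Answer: 1369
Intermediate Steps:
o(A) = 0
g(s, U) = -5*s
(37 + g(o(6), -5))² = (37 - 5*0)² = (37 + 0)² = 37² = 1369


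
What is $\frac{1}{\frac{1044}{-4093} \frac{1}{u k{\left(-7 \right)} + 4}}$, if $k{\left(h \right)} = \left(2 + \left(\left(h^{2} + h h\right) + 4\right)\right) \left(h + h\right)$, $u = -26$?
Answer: $- \frac{12913415}{87} \approx -1.4843 \cdot 10^{5}$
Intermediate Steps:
$k{\left(h \right)} = 2 h \left(6 + 2 h^{2}\right)$ ($k{\left(h \right)} = \left(2 + \left(\left(h^{2} + h^{2}\right) + 4\right)\right) 2 h = \left(2 + \left(2 h^{2} + 4\right)\right) 2 h = \left(2 + \left(4 + 2 h^{2}\right)\right) 2 h = \left(6 + 2 h^{2}\right) 2 h = 2 h \left(6 + 2 h^{2}\right)$)
$\frac{1}{\frac{1044}{-4093} \frac{1}{u k{\left(-7 \right)} + 4}} = \frac{1}{\frac{1044}{-4093} \frac{1}{- 26 \cdot 4 \left(-7\right) \left(3 + \left(-7\right)^{2}\right) + 4}} = \frac{1}{1044 \left(- \frac{1}{4093}\right) \frac{1}{- 26 \cdot 4 \left(-7\right) \left(3 + 49\right) + 4}} = \frac{1}{\left(- \frac{1044}{4093}\right) \frac{1}{- 26 \cdot 4 \left(-7\right) 52 + 4}} = \frac{1}{\left(- \frac{1044}{4093}\right) \frac{1}{\left(-26\right) \left(-1456\right) + 4}} = \frac{1}{\left(- \frac{1044}{4093}\right) \frac{1}{37856 + 4}} = \frac{1}{\left(- \frac{1044}{4093}\right) \frac{1}{37860}} = \frac{1}{- \frac{87}{12913415}} = - \frac{12913415}{87}$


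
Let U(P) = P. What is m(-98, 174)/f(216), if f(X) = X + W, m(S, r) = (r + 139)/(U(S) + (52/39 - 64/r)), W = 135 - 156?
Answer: -9077/548730 ≈ -0.016542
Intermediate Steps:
W = -21
m(S, r) = (139 + r)/(4/3 + S - 64/r) (m(S, r) = (r + 139)/(S + (52/39 - 64/r)) = (139 + r)/(S + (52*(1/39) - 64/r)) = (139 + r)/(S + (4/3 - 64/r)) = (139 + r)/(4/3 + S - 64/r))
f(X) = -21 + X (f(X) = X - 21 = -21 + X)
m(-98, 174)/f(216) = (3*174*(139 + 174)/(-192 + 4*174 + 3*(-98)*174))/(-21 + 216) = (3*174*313/(-192 + 696 - 51156))/195 = (3*174*313/(-50652))*(1/195) = (3*174*(-1/50652)*313)*(1/195) = -9077/2814*1/195 = -9077/548730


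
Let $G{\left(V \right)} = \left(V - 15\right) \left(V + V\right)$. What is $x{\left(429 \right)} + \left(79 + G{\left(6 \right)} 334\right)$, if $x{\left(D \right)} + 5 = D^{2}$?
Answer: $148043$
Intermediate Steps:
$x{\left(D \right)} = -5 + D^{2}$
$G{\left(V \right)} = 2 V \left(-15 + V\right)$ ($G{\left(V \right)} = \left(-15 + V\right) 2 V = 2 V \left(-15 + V\right)$)
$x{\left(429 \right)} + \left(79 + G{\left(6 \right)} 334\right) = \left(-5 + 429^{2}\right) + \left(79 + 2 \cdot 6 \left(-15 + 6\right) 334\right) = \left(-5 + 184041\right) + \left(79 + 2 \cdot 6 \left(-9\right) 334\right) = 184036 + \left(79 - 36072\right) = 184036 - 35993 = 148043$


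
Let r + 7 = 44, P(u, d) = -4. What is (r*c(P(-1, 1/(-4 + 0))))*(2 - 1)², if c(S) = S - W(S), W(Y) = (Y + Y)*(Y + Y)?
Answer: -2516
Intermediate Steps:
W(Y) = 4*Y² (W(Y) = (2*Y)*(2*Y) = 4*Y²)
r = 37 (r = -7 + 44 = 37)
c(S) = S - 4*S²
(r*c(P(-1, 1/(-4 + 0))))*(2 - 1)² = (37*(-4*(1 - 4*(-4))))*(2 - 1)² = (37*(-4*(1 + 16)))*1² = (37*(-4*17))*1 = (37*(-68))*1 = -2516*1 = -2516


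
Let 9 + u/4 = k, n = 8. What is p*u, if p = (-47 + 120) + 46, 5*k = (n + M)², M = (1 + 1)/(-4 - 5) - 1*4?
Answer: -1184764/405 ≈ -2925.3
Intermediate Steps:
M = -38/9 (M = 2/(-9) - 4 = 2*(-⅑) - 4 = -2/9 - 4 = -38/9 ≈ -4.2222)
k = 1156/405 (k = (8 - 38/9)²/5 = (34/9)²/5 = (⅕)*(1156/81) = 1156/405 ≈ 2.8543)
u = -9956/405 (u = -36 + 4*(1156/405) = -36 + 4624/405 = -9956/405 ≈ -24.583)
p = 119 (p = 73 + 46 = 119)
p*u = 119*(-9956/405) = -1184764/405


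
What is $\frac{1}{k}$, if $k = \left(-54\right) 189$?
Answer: $- \frac{1}{10206} \approx -9.7982 \cdot 10^{-5}$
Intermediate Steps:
$k = -10206$
$\frac{1}{k} = \frac{1}{-10206} = - \frac{1}{10206}$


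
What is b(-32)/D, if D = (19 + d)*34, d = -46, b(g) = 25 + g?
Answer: 7/918 ≈ 0.0076253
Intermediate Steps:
D = -918 (D = (19 - 46)*34 = -27*34 = -918)
b(-32)/D = (25 - 32)/(-918) = -7*(-1/918) = 7/918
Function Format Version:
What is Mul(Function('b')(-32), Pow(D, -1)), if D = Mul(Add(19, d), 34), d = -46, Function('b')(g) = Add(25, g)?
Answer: Rational(7, 918) ≈ 0.0076253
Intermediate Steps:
D = -918 (D = Mul(Add(19, -46), 34) = Mul(-27, 34) = -918)
Mul(Function('b')(-32), Pow(D, -1)) = Mul(Add(25, -32), Pow(-918, -1)) = Mul(-7, Rational(-1, 918)) = Rational(7, 918)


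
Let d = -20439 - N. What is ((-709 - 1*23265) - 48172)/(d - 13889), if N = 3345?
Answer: 72146/37673 ≈ 1.9151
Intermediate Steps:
d = -23784 (d = -20439 - 1*3345 = -20439 - 3345 = -23784)
((-709 - 1*23265) - 48172)/(d - 13889) = ((-709 - 1*23265) - 48172)/(-23784 - 13889) = ((-709 - 23265) - 48172)/(-37673) = (-23974 - 48172)*(-1/37673) = -72146*(-1/37673) = 72146/37673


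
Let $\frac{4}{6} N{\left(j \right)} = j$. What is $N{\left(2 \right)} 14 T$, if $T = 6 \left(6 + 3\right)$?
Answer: $2268$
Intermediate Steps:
$N{\left(j \right)} = \frac{3 j}{2}$
$T = 54$ ($T = 6 \cdot 9 = 54$)
$N{\left(2 \right)} 14 T = \frac{3}{2} \cdot 2 \cdot 14 \cdot 54 = 3 \cdot 14 \cdot 54 = 42 \cdot 54 = 2268$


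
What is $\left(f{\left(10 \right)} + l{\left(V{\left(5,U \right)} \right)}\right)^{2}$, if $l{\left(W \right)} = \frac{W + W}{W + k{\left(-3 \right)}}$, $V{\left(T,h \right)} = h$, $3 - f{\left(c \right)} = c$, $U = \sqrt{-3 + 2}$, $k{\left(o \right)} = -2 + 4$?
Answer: $\frac{1073}{25} - \frac{264 i}{25} \approx 42.92 - 10.56 i$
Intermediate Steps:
$k{\left(o \right)} = 2$
$U = i$ ($U = \sqrt{-1} = i \approx 1.0 i$)
$f{\left(c \right)} = 3 - c$
$l{\left(W \right)} = \frac{2 W}{2 + W}$ ($l{\left(W \right)} = \frac{W + W}{W + 2} = \frac{2 W}{2 + W}$)
$\left(f{\left(10 \right)} + l{\left(V{\left(5,U \right)} \right)}\right)^{2} = \left(\left(3 - 10\right) + \frac{2 i}{2 + i}\right)^{2} = \left(\left(3 - 10\right) + 2 i \frac{2 - i}{5}\right)^{2} = \left(-7 + \frac{2 i \left(2 - i\right)}{5}\right)^{2}$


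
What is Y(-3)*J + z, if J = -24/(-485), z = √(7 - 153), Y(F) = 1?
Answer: 24/485 + I*√146 ≈ 0.049485 + 12.083*I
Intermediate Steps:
z = I*√146 (z = √(-146) = I*√146 ≈ 12.083*I)
J = 24/485 (J = -24*(-1/485) = 24/485 ≈ 0.049485)
Y(-3)*J + z = 1*(24/485) + I*√146 = 24/485 + I*√146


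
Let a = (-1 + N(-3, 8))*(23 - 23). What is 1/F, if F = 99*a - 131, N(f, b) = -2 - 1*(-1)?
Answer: -1/131 ≈ -0.0076336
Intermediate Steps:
N(f, b) = -1 (N(f, b) = -2 + 1 = -1)
a = 0 (a = (-1 - 1)*(23 - 23) = -2*0 = 0)
F = -131 (F = 99*0 - 131 = 0 - 131 = -131)
1/F = 1/(-131) = -1/131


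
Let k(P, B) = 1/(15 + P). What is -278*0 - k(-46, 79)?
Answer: 1/31 ≈ 0.032258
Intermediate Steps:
-278*0 - k(-46, 79) = -278*0 - 1/(15 - 46) = 0 - 1/(-31) = 0 - 1*(-1/31) = 0 + 1/31 = 1/31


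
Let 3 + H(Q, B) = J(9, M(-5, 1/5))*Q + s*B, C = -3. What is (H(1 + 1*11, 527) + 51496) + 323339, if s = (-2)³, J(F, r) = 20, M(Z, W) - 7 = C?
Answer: 370856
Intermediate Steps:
M(Z, W) = 4 (M(Z, W) = 7 - 3 = 4)
s = -8
H(Q, B) = -3 - 8*B + 20*Q (H(Q, B) = -3 + (20*Q - 8*B) = -3 + (-8*B + 20*Q) = -3 - 8*B + 20*Q)
(H(1 + 1*11, 527) + 51496) + 323339 = ((-3 - 8*527 + 20*(1 + 1*11)) + 51496) + 323339 = ((-3 - 4216 + 20*(1 + 11)) + 51496) + 323339 = ((-3 - 4216 + 20*12) + 51496) + 323339 = ((-3 - 4216 + 240) + 51496) + 323339 = (-3979 + 51496) + 323339 = 47517 + 323339 = 370856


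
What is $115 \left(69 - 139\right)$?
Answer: $-8050$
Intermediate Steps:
$115 \left(69 - 139\right) = 115 \left(-70\right) = -8050$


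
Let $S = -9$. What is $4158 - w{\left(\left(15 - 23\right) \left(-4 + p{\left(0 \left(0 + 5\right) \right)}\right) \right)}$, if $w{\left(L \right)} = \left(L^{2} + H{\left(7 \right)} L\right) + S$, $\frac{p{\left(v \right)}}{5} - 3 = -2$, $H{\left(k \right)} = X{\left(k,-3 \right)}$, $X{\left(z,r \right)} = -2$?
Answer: $4087$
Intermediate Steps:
$H{\left(k \right)} = -2$
$p{\left(v \right)} = 5$ ($p{\left(v \right)} = 15 + 5 \left(-2\right) = 15 - 10 = 5$)
$w{\left(L \right)} = -9 + L^{2} - 2 L$ ($w{\left(L \right)} = \left(L^{2} - 2 L\right) - 9 = -9 + L^{2} - 2 L$)
$4158 - w{\left(\left(15 - 23\right) \left(-4 + p{\left(0 \left(0 + 5\right) \right)}\right) \right)} = 4158 - \left(-9 + \left(\left(15 - 23\right) \left(-4 + 5\right)\right)^{2} - 2 \left(15 - 23\right) \left(-4 + 5\right)\right) = 4158 - \left(-9 + \left(\left(-8\right) 1\right)^{2} - 2 \left(\left(-8\right) 1\right)\right) = 4158 - \left(-9 + \left(-8\right)^{2} - -16\right) = 4158 - \left(-9 + 64 + 16\right) = 4158 - 71 = 4087$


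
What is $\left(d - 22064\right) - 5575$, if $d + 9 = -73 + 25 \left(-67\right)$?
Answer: $-29396$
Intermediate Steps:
$d = -1757$ ($d = -9 + \left(-73 + 25 \left(-67\right)\right) = -9 - 1748 = -1757$)
$\left(d - 22064\right) - 5575 = \left(-1757 - 22064\right) - 5575 = -23821 - 5575 = -29396$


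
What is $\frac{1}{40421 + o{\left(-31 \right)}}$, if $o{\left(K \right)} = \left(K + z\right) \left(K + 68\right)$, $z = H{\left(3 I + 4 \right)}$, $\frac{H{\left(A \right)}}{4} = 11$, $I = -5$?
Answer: $\frac{1}{40902} \approx 2.4449 \cdot 10^{-5}$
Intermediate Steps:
$H{\left(A \right)} = 44$ ($H{\left(A \right)} = 4 \cdot 11 = 44$)
$z = 44$
$o{\left(K \right)} = \left(44 + K\right) \left(68 + K\right)$ ($o{\left(K \right)} = \left(K + 44\right) \left(K + 68\right) = \left(44 + K\right) \left(68 + K\right)$)
$\frac{1}{40421 + o{\left(-31 \right)}} = \frac{1}{40421 + \left(2992 + \left(-31\right)^{2} + 112 \left(-31\right)\right)} = \frac{1}{40421 + \left(2992 + 961 - 3472\right)} = \frac{1}{40421 + 481} = \frac{1}{40902}$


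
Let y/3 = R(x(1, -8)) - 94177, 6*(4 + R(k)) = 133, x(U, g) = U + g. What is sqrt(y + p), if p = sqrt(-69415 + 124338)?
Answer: sqrt(-1129906 + 4*sqrt(54923))/2 ≈ 531.26*I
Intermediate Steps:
R(k) = 109/6 (R(k) = -4 + (1/6)*133 = -4 + 133/6 = 109/6)
p = sqrt(54923) ≈ 234.36
y = -564953/2 (y = 3*(109/6 - 94177) = 3*(-564953/6) = -564953/2 ≈ -2.8248e+5)
sqrt(y + p) = sqrt(-564953/2 + sqrt(54923))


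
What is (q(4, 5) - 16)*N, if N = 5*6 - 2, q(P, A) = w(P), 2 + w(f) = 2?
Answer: -448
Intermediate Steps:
w(f) = 0 (w(f) = -2 + 2 = 0)
q(P, A) = 0
N = 28 (N = 30 - 2 = 28)
(q(4, 5) - 16)*N = (0 - 16)*28 = -16*28 = -448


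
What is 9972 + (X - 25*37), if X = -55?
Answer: 8992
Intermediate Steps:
9972 + (X - 25*37) = 9972 + (-55 - 25*37) = 9972 + (-55 - 925) = 9972 - 980 = 8992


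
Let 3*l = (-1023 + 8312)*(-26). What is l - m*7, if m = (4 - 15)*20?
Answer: -184894/3 ≈ -61631.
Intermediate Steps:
m = -220 (m = -11*20 = -220)
l = -189514/3 (l = ((-1023 + 8312)*(-26))/3 = (7289*(-26))/3 = (⅓)*(-189514) = -189514/3 ≈ -63171.)
l - m*7 = -189514/3 - (-220)*7 = -189514/3 - 1*(-1540) = -189514/3 + 1540 = -184894/3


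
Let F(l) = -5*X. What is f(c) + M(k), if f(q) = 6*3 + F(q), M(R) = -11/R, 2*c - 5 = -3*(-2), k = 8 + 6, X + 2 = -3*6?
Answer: 1641/14 ≈ 117.21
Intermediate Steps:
X = -20 (X = -2 - 3*6 = -2 - 18 = -20)
k = 14
F(l) = 100 (F(l) = -5*(-20) = 100)
c = 11/2 (c = 5/2 + (-3*(-2))/2 = 5/2 + (½)*6 = 5/2 + 3 = 11/2 ≈ 5.5000)
f(q) = 118 (f(q) = 6*3 + 100 = 18 + 100 = 118)
f(c) + M(k) = 118 - 11/14 = 1641/14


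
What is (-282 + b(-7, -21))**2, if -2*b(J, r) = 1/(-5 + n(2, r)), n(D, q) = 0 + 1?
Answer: 5085025/64 ≈ 79454.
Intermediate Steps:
n(D, q) = 1
b(J, r) = 1/8 (b(J, r) = -1/(2*(-5 + 1)) = -1/2/(-4) = -1/2*(-1/4) = 1/8)
(-282 + b(-7, -21))**2 = (-282 + 1/8)**2 = (-2255/8)**2 = 5085025/64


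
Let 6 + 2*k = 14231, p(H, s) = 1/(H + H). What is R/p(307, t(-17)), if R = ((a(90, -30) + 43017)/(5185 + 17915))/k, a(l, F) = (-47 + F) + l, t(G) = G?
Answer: 2642042/16429875 ≈ 0.16081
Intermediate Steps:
a(l, F) = -47 + F + l
p(H, s) = 1/(2*H)
k = 14225/2 (k = -3 + (1/2)*14231 = -3 + 14231/2 = 14225/2 ≈ 7112.5)
R = 4303/16429875 (R = (((-47 - 30 + 90) + 43017)/(5185 + 17915))/(14225/2) = ((13 + 43017)/23100)*(2/14225) = (43030*(1/23100))*(2/14225) = (4303/2310)*(2/14225) = 4303/16429875 ≈ 0.00026190)
R/p(307, t(-17)) = 4303/(16429875*(((1/2)/307))) = 4303/(16429875*(((1/2)*(1/307)))) = 4303/(16429875*(1/614)) = (4303/16429875)*614 = 2642042/16429875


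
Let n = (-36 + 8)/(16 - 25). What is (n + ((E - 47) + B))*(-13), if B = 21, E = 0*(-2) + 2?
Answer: 2444/9 ≈ 271.56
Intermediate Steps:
E = 2 (E = 0 + 2 = 2)
n = 28/9 (n = -28/(-9) = -28*(-⅑) = 28/9 ≈ 3.1111)
(n + ((E - 47) + B))*(-13) = (28/9 + ((2 - 47) + 21))*(-13) = (28/9 + (-45 + 21))*(-13) = (28/9 - 24)*(-13) = -188/9*(-13) = 2444/9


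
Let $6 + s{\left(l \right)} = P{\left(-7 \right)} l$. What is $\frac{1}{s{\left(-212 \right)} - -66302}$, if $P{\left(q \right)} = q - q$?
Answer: $\frac{1}{66296} \approx 1.5084 \cdot 10^{-5}$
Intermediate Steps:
$P{\left(q \right)} = 0$
$s{\left(l \right)} = -6$ ($s{\left(l \right)} = -6 + 0 l = -6 + 0 = -6$)
$\frac{1}{s{\left(-212 \right)} - -66302} = \frac{1}{-6 - -66302} = \frac{1}{-6 + 66302} = \frac{1}{66296}$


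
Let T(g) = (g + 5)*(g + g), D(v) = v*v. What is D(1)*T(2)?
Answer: 28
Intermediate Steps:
D(v) = v**2
T(g) = 2*g*(5 + g) (T(g) = (5 + g)*(2*g) = 2*g*(5 + g))
D(1)*T(2) = 1**2*(2*2*(5 + 2)) = 1*(2*2*7) = 1*28 = 28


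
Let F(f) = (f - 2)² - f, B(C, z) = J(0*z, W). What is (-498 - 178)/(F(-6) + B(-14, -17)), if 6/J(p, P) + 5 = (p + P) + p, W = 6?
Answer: -169/19 ≈ -8.8947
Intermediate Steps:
J(p, P) = 6/(-5 + P + 2*p) (J(p, P) = 6/(-5 + ((p + P) + p)) = 6/(-5 + ((P + p) + p)) = 6/(-5 + (P + 2*p)) = 6/(-5 + P + 2*p))
B(C, z) = 6 (B(C, z) = 6/(-5 + 6 + 2*(0*z)) = 6/(-5 + 6 + 2*0) = 6/(-5 + 6 + 0) = 6/1 = 6*1 = 6)
F(f) = (-2 + f)² - f
(-498 - 178)/(F(-6) + B(-14, -17)) = (-498 - 178)/(((-2 - 6)² - 1*(-6)) + 6) = -676/(((-8)² + 6) + 6) = -676/((64 + 6) + 6) = -676/(70 + 6) = -676/76 = -676*1/76 = -169/19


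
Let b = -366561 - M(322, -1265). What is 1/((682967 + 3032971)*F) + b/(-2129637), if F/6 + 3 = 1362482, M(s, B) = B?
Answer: 3698905097315428663/21564225052368560748 ≈ 0.17153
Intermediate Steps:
F = 8174874 (F = -18 + 6*1362482 = -18 + 8174892 = 8174874)
b = -365296 (b = -366561 - 1*(-1265) = -366561 + 1265 = -365296)
1/((682967 + 3032971)*F) + b/(-2129637) = 1/((682967 + 3032971)*8174874) - 365296/(-2129637) = (1/8174874)/3715938 - 365296*(-1/2129637) = (1/3715938)*(1/8174874) + 365296/2129637 = 1/30377324941812 + 365296/2129637 = 3698905097315428663/21564225052368560748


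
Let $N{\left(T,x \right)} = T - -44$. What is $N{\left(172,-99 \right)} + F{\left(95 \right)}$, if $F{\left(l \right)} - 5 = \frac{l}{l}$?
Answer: $222$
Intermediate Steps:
$F{\left(l \right)} = 6$ ($F{\left(l \right)} = 5 + \frac{l}{l} = 5 + 1 = 6$)
$N{\left(T,x \right)} = 44 + T$ ($N{\left(T,x \right)} = T + 44 = 44 + T$)
$N{\left(172,-99 \right)} + F{\left(95 \right)} = \left(44 + 172\right) + 6 = 216 + 6 = 222$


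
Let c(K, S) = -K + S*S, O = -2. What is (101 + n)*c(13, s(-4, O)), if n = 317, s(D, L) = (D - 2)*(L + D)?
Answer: 536294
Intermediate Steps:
s(D, L) = (-2 + D)*(D + L)
c(K, S) = S² - K (c(K, S) = -K + S² = S² - K)
(101 + n)*c(13, s(-4, O)) = (101 + 317)*(((-4)² - 2*(-4) - 2*(-2) - 4*(-2))² - 1*13) = 418*((16 + 8 + 4 + 8)² - 13) = 418*(36² - 13) = 418*(1296 - 13) = 418*1283 = 536294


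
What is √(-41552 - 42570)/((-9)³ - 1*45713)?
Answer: -I*√84122/46442 ≈ -0.0062452*I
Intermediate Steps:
√(-41552 - 42570)/((-9)³ - 1*45713) = √(-84122)/(-729 - 45713) = (I*√84122)/(-46442) = (I*√84122)*(-1/46442) = -I*√84122/46442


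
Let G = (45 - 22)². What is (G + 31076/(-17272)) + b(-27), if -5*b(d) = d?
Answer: 676403/1270 ≈ 532.60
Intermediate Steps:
b(d) = -d/5
G = 529 (G = 23² = 529)
(G + 31076/(-17272)) + b(-27) = (529 + 31076/(-17272)) - ⅕*(-27) = (529 + 31076*(-1/17272)) + 27/5 = (529 - 457/254) + 27/5 = 133909/254 + 27/5 = 676403/1270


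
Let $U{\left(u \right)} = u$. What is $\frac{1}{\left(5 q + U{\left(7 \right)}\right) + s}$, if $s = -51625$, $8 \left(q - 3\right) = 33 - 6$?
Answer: $- \frac{8}{412689} \approx -1.9385 \cdot 10^{-5}$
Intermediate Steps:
$q = \frac{51}{8}$ ($q = 3 + \frac{33 - 6}{8} = 3 + \frac{1}{8} \cdot 27 = 3 + \frac{27}{8} = \frac{51}{8} \approx 6.375$)
$\frac{1}{\left(5 q + U{\left(7 \right)}\right) + s} = \frac{1}{\left(5 \cdot \frac{51}{8} + 7\right) - 51625} = \frac{1}{\left(\frac{255}{8} + 7\right) - 51625} = \frac{1}{\frac{311}{8} - 51625} = \frac{1}{- \frac{412689}{8}} = - \frac{8}{412689}$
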